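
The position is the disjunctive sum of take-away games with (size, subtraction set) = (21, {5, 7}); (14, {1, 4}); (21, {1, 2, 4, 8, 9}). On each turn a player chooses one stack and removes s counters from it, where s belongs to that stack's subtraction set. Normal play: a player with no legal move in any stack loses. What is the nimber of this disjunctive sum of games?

1

Stack A, S = {5, 7}:
n :  0  1  2  3  4  5  6  7  8  9 10 11 12 13 14 15 16 17 18 19 20 21
G :  0  0  0  0  0  1  1  1  1  1  2  2  0  0  0  0  0  1  1  1  1  1
G_A(21) = 1.
Stack B, S = {1, 4}:
G(0) = 0
G(1) = mex{0} = 1
G(2) = mex{1} = 0
G(3) = mex{0} = 1
G(4) = mex{1,0} = 2
G(5) = mex{2,1} = 0
G(6) = mex{0,0} = 1
G(7) = mex{1,1} = 0
G(8) = mex{0,2} = 1
G(9) = mex{1,0} = 2
G(10) = mex{2,1} = 0
G(11) = mex{0,0} = 1
G(12) = mex{1,1} = 0
G(13) = mex{0,2} = 1
G(14) = mex{1,0} = 2
G_B(14) = 2.
Stack C, S = {1, 2, 4, 8, 9}:
n :  0  1  2  3  4  5  6  7  8  9 10 11 12 13 14 15 16 17 18 19 20 21
G :  0  1  2  0  1  2  0  1  2  3  4  5  3  0  1  2  0  1  2  0  1  2
G_C(21) = 2.
Combined Grundy value = 1 ⊕ 2 ⊕ 2 = 1.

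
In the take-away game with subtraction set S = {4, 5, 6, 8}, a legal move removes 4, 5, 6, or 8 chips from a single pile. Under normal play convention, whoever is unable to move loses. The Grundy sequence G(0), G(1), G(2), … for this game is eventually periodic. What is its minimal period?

12

n :  0  1  2  3  4  5  6  7  8  9 10 11 12 13 14 15 16 17 18 19 20 21 22 23 24 25
G :  0  0  0  0  1  1  1  1  2  2  2  2  0  0  0  0  1  1  1  1  2  2  2  2  0  0
G(n+12) = G(n) holds for n = 0,…,7 (a full window of length max(S) = 8), so the sequence is purely periodic with period 12.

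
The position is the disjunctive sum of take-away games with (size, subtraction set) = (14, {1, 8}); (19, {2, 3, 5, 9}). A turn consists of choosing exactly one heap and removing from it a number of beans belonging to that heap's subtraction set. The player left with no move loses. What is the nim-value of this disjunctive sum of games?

Heap A, S = {1, 8}:
n :  0  1  2  3  4  5  6  7  8  9 10 11 12 13 14
G :  0  1  0  1  0  1  0  1  2  0  1  0  1  0  1
G_A(14) = 1.
Heap B, S = {2, 3, 5, 9}:
n :  0  1  2  3  4  5  6  7  8  9 10 11 12 13 14 15 16 17 18 19
G :  0  0  1  1  2  2  3  0  0  1  1  2  2  3  0  0  1  1  2  2
G_B(19) = 2.
Combined Grundy value = 1 ⊕ 2 = 3.

3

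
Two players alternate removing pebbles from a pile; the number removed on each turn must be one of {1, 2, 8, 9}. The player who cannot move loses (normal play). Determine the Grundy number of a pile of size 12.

2

G(0) = 0
G(1) = mex{0} = 1
G(2) = mex{1,0} = 2
G(3) = mex{2,1} = 0
G(4) = mex{0,2} = 1
G(5) = mex{1,0} = 2
G(6) = mex{2,1} = 0
G(7) = mex{0,2} = 1
G(8) = mex{1,0,0} = 2
G(9) = mex{2,1,1,0} = 3
G(10) = mex{3,2,2,1} = 0
G(11) = mex{0,3,0,2} = 1
G(12) = mex{1,0,1,0} = 2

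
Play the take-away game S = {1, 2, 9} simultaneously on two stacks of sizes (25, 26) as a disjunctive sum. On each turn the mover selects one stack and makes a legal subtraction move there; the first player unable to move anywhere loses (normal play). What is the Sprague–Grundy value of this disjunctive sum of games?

2

All stacks use S = {1, 2, 9}:
G(0) = 0
G(1) = mex{0} = 1
G(2) = mex{1,0} = 2
G(3) = mex{2,1} = 0
G(4) = mex{0,2} = 1
G(5) = mex{1,0} = 2
G(6) = mex{2,1} = 0
G(7) = mex{0,2} = 1
G(8) = mex{1,0} = 2
G(9) = mex{2,1,0} = 3
G(10) = mex{3,2,1} = 0
G(11) = mex{0,3,2} = 1
G(12) = mex{1,0,0} = 2
G(13) = mex{2,1,1} = 0
G(14) = mex{0,2,2} = 1
G(15) = mex{1,0,0} = 2
G(16) = mex{2,1,1} = 0
G(17) = mex{0,2,2} = 1
G(18) = mex{1,0,3} = 2
G(19) = mex{2,1,0} = 3
G(20) = mex{3,2,1} = 0
G(21) = mex{0,3,2} = 1
G(22) = mex{1,0,0} = 2
G(23) = mex{2,1,1} = 0
G(24) = mex{0,2,2} = 1
G(25) = mex{1,0,0} = 2
G(26) = mex{2,1,1} = 0
Stack A: G(25) = 2.
Stack B: G(26) = 0.
Combined Grundy value = 2 ⊕ 0 = 2.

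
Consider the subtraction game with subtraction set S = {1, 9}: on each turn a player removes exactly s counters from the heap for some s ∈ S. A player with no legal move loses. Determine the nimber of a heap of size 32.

0

n :  0  1  2  3  4  5  6  7  8  9 10 11 12 13 14 15 16 17 18 19 20 21 22 23 24 25 26 27 28 29 30 31 32
G :  0  1  0  1  0  1  0  1  0  1  0  1  0  1  0  1  0  1  0  1  0  1  0  1  0  1  0  1  0  1  0  1  0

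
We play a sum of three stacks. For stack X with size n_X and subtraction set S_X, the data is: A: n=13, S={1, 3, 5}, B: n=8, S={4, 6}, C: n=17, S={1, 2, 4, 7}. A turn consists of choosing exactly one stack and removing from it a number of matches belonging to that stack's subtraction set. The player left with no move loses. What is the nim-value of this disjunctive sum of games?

Stack A, S = {1, 3, 5}:
G(0) = 0
G(1) = mex{0} = 1
G(2) = mex{1} = 0
G(3) = mex{0,0} = 1
G(4) = mex{1,1} = 0
G(5) = mex{0,0,0} = 1
G(6) = mex{1,1,1} = 0
G(7) = mex{0,0,0} = 1
G(8) = mex{1,1,1} = 0
G(9) = mex{0,0,0} = 1
G(10) = mex{1,1,1} = 0
G(11) = mex{0,0,0} = 1
G(12) = mex{1,1,1} = 0
G(13) = mex{0,0,0} = 1
G_A(13) = 1.
Stack B, S = {4, 6}:
n : 0 1 2 3 4 5 6 7 8
G : 0 0 0 0 1 1 1 1 2
G_B(8) = 2.
Stack C, S = {1, 2, 4, 7}:
n :  0  1  2  3  4  5  6  7  8  9 10 11 12 13 14 15 16 17
G :  0  1  2  0  1  2  0  1  2  0  1  2  0  1  2  0  1  2
G_C(17) = 2.
Combined Grundy value = 1 ⊕ 2 ⊕ 2 = 1.

1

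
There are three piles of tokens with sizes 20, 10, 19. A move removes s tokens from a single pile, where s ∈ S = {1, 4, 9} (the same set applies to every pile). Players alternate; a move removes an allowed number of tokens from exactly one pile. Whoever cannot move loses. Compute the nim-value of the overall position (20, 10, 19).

All piles use S = {1, 4, 9}:
n :  0  1  2  3  4  5  6  7  8  9 10 11 12 13 14 15 16 17 18 19 20
G :  0  1  0  1  2  0  1  0  1  2  0  1  0  1  2  0  1  0  1  2  0
Pile A: G(20) = 0.
Pile B: G(10) = 0.
Pile C: G(19) = 2.
Combined Grundy value = 0 ⊕ 0 ⊕ 2 = 2.

2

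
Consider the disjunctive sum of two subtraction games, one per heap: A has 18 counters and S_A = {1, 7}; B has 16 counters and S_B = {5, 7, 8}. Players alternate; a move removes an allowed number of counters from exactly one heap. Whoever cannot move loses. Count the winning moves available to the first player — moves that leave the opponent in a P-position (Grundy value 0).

Heap A, S = {1, 7}:
n :  0  1  2  3  4  5  6  7  8  9 10 11 12 13 14 15 16 17 18
G :  0  1  0  1  0  1  0  1  0  1  0  1  0  1  0  1  0  1  0
G_A(18) = 0.
Heap B, S = {5, 7, 8}:
n :  0  1  2  3  4  5  6  7  8  9 10 11 12 13 14 15 16
G :  0  0  0  0  0  1  1  1  1  1  2  2  2  0  0  0  0
G_B(16) = 0.
Combined Grundy value = 0 ⊕ 0 = 0.
A winning move leaves total XOR = 0, i.e. changes one component's Grundy value g to g ⊕ X where X is the current total.
Heap A: target g' = 0⊕0 = 0, but every legal move changes the Grundy value (mex property), so 0 moves.
Heap B: target g' = 0⊕0 = 0, but every legal move changes the Grundy value (mex property), so 0 moves.

0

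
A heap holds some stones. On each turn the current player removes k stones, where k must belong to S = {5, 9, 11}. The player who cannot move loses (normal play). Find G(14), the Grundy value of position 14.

2

G(0) = 0
G(1) = mex{} = 0
G(2) = mex{} = 0
G(3) = mex{} = 0
G(4) = mex{} = 0
G(5) = mex{0} = 1
G(6) = mex{0} = 1
G(7) = mex{0} = 1
G(8) = mex{0} = 1
G(9) = mex{0,0} = 1
G(10) = mex{1,0} = 2
G(11) = mex{1,0,0} = 2
G(12) = mex{1,0,0} = 2
G(13) = mex{1,0,0} = 2
G(14) = mex{1,1,0} = 2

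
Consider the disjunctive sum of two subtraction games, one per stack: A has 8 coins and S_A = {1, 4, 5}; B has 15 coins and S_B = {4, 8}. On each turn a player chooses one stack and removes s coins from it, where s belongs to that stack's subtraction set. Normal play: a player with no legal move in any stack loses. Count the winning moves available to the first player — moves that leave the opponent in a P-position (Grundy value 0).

0

Stack A, S = {1, 4, 5}:
n : 0 1 2 3 4 5 6 7 8
G : 0 1 0 1 2 3 2 3 0
G_A(8) = 0.
Stack B, S = {4, 8}:
n :  0  1  2  3  4  5  6  7  8  9 10 11 12 13 14 15
G :  0  0  0  0  1  1  1  1  2  2  2  2  0  0  0  0
G_B(15) = 0.
Combined Grundy value = 0 ⊕ 0 = 0.
A winning move leaves total XOR = 0, i.e. changes one component's Grundy value g to g ⊕ X where X is the current total.
Stack A: target g' = 0⊕0 = 0, but every legal move changes the Grundy value (mex property), so 0 moves.
Stack B: target g' = 0⊕0 = 0, but every legal move changes the Grundy value (mex property), so 0 moves.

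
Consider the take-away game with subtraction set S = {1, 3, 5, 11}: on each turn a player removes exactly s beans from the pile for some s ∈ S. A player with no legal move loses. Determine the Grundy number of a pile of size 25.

G(0) = 0
G(1) = mex{0} = 1
G(2) = mex{1} = 0
G(3) = mex{0,0} = 1
G(4) = mex{1,1} = 0
G(5) = mex{0,0,0} = 1
G(6) = mex{1,1,1} = 0
G(7) = mex{0,0,0} = 1
G(8) = mex{1,1,1} = 0
G(9) = mex{0,0,0} = 1
G(10) = mex{1,1,1} = 0
G(11) = mex{0,0,0,0} = 1
G(12) = mex{1,1,1,1} = 0
G(13) = mex{0,0,0,0} = 1
G(14) = mex{1,1,1,1} = 0
G(15) = mex{0,0,0,0} = 1
G(16) = mex{1,1,1,1} = 0
G(17) = mex{0,0,0,0} = 1
G(18) = mex{1,1,1,1} = 0
G(19) = mex{0,0,0,0} = 1
G(20) = mex{1,1,1,1} = 0
G(21) = mex{0,0,0,0} = 1
G(22) = mex{1,1,1,1} = 0
G(23) = mex{0,0,0,0} = 1
G(24) = mex{1,1,1,1} = 0
G(25) = mex{0,0,0,0} = 1

1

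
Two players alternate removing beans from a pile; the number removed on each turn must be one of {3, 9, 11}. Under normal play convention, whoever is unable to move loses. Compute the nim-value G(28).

G(0) = 0
G(1) = mex{} = 0
G(2) = mex{} = 0
G(3) = mex{0} = 1
G(4) = mex{0} = 1
G(5) = mex{0} = 1
G(6) = mex{1} = 0
G(7) = mex{1} = 0
G(8) = mex{1} = 0
G(9) = mex{0,0} = 1
G(10) = mex{0,0} = 1
G(11) = mex{0,0,0} = 1
G(12) = mex{1,1,0} = 2
G(13) = mex{1,1,0} = 2
G(14) = mex{1,1,1} = 0
G(15) = mex{2,0,1} = 3
G(16) = mex{2,0,1} = 3
G(17) = mex{0,0,0} = 1
G(18) = mex{3,1,0} = 2
G(19) = mex{3,1,0} = 2
G(20) = mex{1,1,1} = 0
G(21) = mex{2,2,1} = 0
G(22) = mex{2,2,1} = 0
G(23) = mex{0,0,2} = 1
G(24) = mex{0,3,2} = 1
G(25) = mex{0,3,0} = 1
G(26) = mex{1,1,3} = 0
G(27) = mex{1,2,3} = 0
G(28) = mex{1,2,1} = 0

0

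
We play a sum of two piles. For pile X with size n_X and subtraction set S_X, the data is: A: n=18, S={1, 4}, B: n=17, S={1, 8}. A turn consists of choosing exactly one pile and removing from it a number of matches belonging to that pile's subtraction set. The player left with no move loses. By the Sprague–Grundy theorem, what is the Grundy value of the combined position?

Pile A, S = {1, 4}:
n :  0  1  2  3  4  5  6  7  8  9 10 11 12 13 14 15 16 17 18
G :  0  1  0  1  2  0  1  0  1  2  0  1  0  1  2  0  1  0  1
G_A(18) = 1.
Pile B, S = {1, 8}:
n :  0  1  2  3  4  5  6  7  8  9 10 11 12 13 14 15 16 17
G :  0  1  0  1  0  1  0  1  2  0  1  0  1  0  1  0  1  2
G_B(17) = 2.
Combined Grundy value = 1 ⊕ 2 = 3.

3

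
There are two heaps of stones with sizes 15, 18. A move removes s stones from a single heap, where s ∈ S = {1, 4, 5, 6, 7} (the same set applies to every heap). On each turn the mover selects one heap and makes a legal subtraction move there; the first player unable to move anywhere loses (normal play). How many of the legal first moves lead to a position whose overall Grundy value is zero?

All heaps use S = {1, 4, 5, 6, 7}:
G(0) = 0
G(1) = mex{0} = 1
G(2) = mex{1} = 0
G(3) = mex{0} = 1
G(4) = mex{1,0} = 2
G(5) = mex{2,1,0} = 3
G(6) = mex{3,0,1,0} = 2
G(7) = mex{2,1,0,1,0} = 3
G(8) = mex{3,2,1,0,1} = 4
G(9) = mex{4,3,2,1,0} = 5
G(10) = mex{5,2,3,2,1} = 0
G(11) = mex{0,3,2,3,2} = 1
G(12) = mex{1,4,3,2,3} = 0
G(13) = mex{0,5,4,3,2} = 1
G(14) = mex{1,0,5,4,3} = 2
G(15) = mex{2,1,0,5,4} = 3
G(16) = mex{3,0,1,0,5} = 2
G(17) = mex{2,1,0,1,0} = 3
G(18) = mex{3,2,1,0,1} = 4
Heap A: G(15) = 3.
Heap B: G(18) = 4.
Combined Grundy value = 3 ⊕ 4 = 7.
A winning move leaves total XOR = 0, i.e. changes one component's Grundy value g to g ⊕ X where X is the current total.
Heap A: need g' = 3⊕7 = 4. Options: 15−1→G=2, 15−4→G=1, 15−5→G=0, 15−6→G=5, 15−7→G=4. Hits: 1.
Heap B: need g' = 4⊕7 = 3. Options: 18−1→G=3, 18−4→G=2, 18−5→G=1, 18−6→G=0, 18−7→G=1. Hits: 1.

2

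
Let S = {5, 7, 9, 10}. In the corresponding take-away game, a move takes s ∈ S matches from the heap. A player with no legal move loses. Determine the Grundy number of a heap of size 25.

2

n :  0  1  2  3  4  5  6  7  8  9 10 11 12 13 14 15 16 17 18 19 20 21 22 23 24 25
G :  0  0  0  0  0  1  1  1  1  1  2  2  2  2  2  0  0  0  0  0  1  1  1  1  1  2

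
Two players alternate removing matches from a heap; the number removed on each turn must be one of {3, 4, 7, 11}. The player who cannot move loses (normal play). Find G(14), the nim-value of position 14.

n :  0  1  2  3  4  5  6  7  8  9 10 11 12 13 14
G :  0  0  0  1  1  1  2  2  2  3  0  3  4  1  4

4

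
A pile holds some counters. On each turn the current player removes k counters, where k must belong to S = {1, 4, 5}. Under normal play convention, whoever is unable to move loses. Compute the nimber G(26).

0

n :  0  1  2  3  4  5  6  7  8  9 10 11 12 13 14 15 16 17 18 19 20 21 22 23 24 25 26
G :  0  1  0  1  2  3  2  3  0  1  0  1  2  3  2  3  0  1  0  1  2  3  2  3  0  1  0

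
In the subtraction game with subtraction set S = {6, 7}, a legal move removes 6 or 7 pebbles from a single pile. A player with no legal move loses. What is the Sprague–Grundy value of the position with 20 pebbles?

G(0) = 0
G(1) = mex{} = 0
G(2) = mex{} = 0
G(3) = mex{} = 0
G(4) = mex{} = 0
G(5) = mex{} = 0
G(6) = mex{0} = 1
G(7) = mex{0,0} = 1
G(8) = mex{0,0} = 1
G(9) = mex{0,0} = 1
G(10) = mex{0,0} = 1
G(11) = mex{0,0} = 1
G(12) = mex{1,0} = 2
G(13) = mex{1,1} = 0
G(14) = mex{1,1} = 0
G(15) = mex{1,1} = 0
G(16) = mex{1,1} = 0
G(17) = mex{1,1} = 0
G(18) = mex{2,1} = 0
G(19) = mex{0,2} = 1
G(20) = mex{0,0} = 1

1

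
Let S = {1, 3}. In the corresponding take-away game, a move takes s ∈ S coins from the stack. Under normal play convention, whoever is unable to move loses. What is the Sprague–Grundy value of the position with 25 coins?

1

n :  0  1  2  3  4  5  6  7  8  9 10 11 12 13 14 15 16 17 18 19 20 21 22 23 24 25
G :  0  1  0  1  0  1  0  1  0  1  0  1  0  1  0  1  0  1  0  1  0  1  0  1  0  1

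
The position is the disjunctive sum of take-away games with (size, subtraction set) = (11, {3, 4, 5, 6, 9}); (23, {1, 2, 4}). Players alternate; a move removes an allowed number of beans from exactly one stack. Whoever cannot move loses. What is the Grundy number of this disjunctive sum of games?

Stack A, S = {3, 4, 5, 6, 9}:
n :  0  1  2  3  4  5  6  7  8  9 10 11
G :  0  0  0  1  1  1  2  2  2  3  3  3
G_A(11) = 3.
Stack B, S = {1, 2, 4}:
G(0) = 0
G(1) = mex{0} = 1
G(2) = mex{1,0} = 2
G(3) = mex{2,1} = 0
G(4) = mex{0,2,0} = 1
G(5) = mex{1,0,1} = 2
G(6) = mex{2,1,2} = 0
G(7) = mex{0,2,0} = 1
G(8) = mex{1,0,1} = 2
G(9) = mex{2,1,2} = 0
G(10) = mex{0,2,0} = 1
G(11) = mex{1,0,1} = 2
G(12) = mex{2,1,2} = 0
G(13) = mex{0,2,0} = 1
G(14) = mex{1,0,1} = 2
G(15) = mex{2,1,2} = 0
G(16) = mex{0,2,0} = 1
G(17) = mex{1,0,1} = 2
G(18) = mex{2,1,2} = 0
G(19) = mex{0,2,0} = 1
G(20) = mex{1,0,1} = 2
G(21) = mex{2,1,2} = 0
G(22) = mex{0,2,0} = 1
G(23) = mex{1,0,1} = 2
G_B(23) = 2.
Combined Grundy value = 3 ⊕ 2 = 1.

1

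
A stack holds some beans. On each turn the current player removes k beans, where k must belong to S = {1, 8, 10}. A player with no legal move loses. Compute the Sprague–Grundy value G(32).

1

G(0) = 0
G(1) = mex{0} = 1
G(2) = mex{1} = 0
G(3) = mex{0} = 1
G(4) = mex{1} = 0
G(5) = mex{0} = 1
G(6) = mex{1} = 0
G(7) = mex{0} = 1
G(8) = mex{1,0} = 2
G(9) = mex{2,1} = 0
G(10) = mex{0,0,0} = 1
G(11) = mex{1,1,1} = 0
G(12) = mex{0,0,0} = 1
G(13) = mex{1,1,1} = 0
G(14) = mex{0,0,0} = 1
G(15) = mex{1,1,1} = 0
G(16) = mex{0,2,0} = 1
G(17) = mex{1,0,1} = 2
G(18) = mex{2,1,2} = 0
G(19) = mex{0,0,0} = 1
G(20) = mex{1,1,1} = 0
G(21) = mex{0,0,0} = 1
G(22) = mex{1,1,1} = 0
G(23) = mex{0,0,0} = 1
G(24) = mex{1,1,1} = 0
G(25) = mex{0,2,0} = 1
G(26) = mex{1,0,1} = 2
G(27) = mex{2,1,2} = 0
G(28) = mex{0,0,0} = 1
G(29) = mex{1,1,1} = 0
G(30) = mex{0,0,0} = 1
G(31) = mex{1,1,1} = 0
G(32) = mex{0,0,0} = 1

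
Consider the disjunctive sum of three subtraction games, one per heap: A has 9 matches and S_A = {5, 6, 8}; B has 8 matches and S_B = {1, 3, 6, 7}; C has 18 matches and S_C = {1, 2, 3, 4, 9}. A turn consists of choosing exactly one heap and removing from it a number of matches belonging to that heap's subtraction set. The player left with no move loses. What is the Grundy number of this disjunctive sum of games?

Heap A, S = {5, 6, 8}:
n : 0 1 2 3 4 5 6 7 8 9
G : 0 0 0 0 0 1 1 1 1 1
G_A(9) = 1.
Heap B, S = {1, 3, 6, 7}:
n : 0 1 2 3 4 5 6 7 8
G : 0 1 0 1 0 1 2 3 2
G_B(8) = 2.
Heap C, S = {1, 2, 3, 4, 9}:
G(0) = 0
G(1) = mex{0} = 1
G(2) = mex{1,0} = 2
G(3) = mex{2,1,0} = 3
G(4) = mex{3,2,1,0} = 4
G(5) = mex{4,3,2,1} = 0
G(6) = mex{0,4,3,2} = 1
G(7) = mex{1,0,4,3} = 2
G(8) = mex{2,1,0,4} = 3
G(9) = mex{3,2,1,0,0} = 4
G(10) = mex{4,3,2,1,1} = 0
G(11) = mex{0,4,3,2,2} = 1
G(12) = mex{1,0,4,3,3} = 2
G(13) = mex{2,1,0,4,4} = 3
G(14) = mex{3,2,1,0,0} = 4
G(15) = mex{4,3,2,1,1} = 0
G(16) = mex{0,4,3,2,2} = 1
G(17) = mex{1,0,4,3,3} = 2
G(18) = mex{2,1,0,4,4} = 3
G_C(18) = 3.
Combined Grundy value = 1 ⊕ 2 ⊕ 3 = 0.

0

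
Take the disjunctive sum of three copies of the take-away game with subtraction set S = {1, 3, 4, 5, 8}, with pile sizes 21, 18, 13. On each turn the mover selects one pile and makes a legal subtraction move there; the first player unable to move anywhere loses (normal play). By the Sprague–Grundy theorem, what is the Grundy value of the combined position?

3

All piles use S = {1, 3, 4, 5, 8}:
n :  0  1  2  3  4  5  6  7  8  9 10 11 12 13 14 15 16 17 18 19 20 21
G :  0  1  0  1  2  3  2  3  4  0  1  0  1  2  3  2  3  4  0  1  0  1
Pile A: G(21) = 1.
Pile B: G(18) = 0.
Pile C: G(13) = 2.
Combined Grundy value = 1 ⊕ 0 ⊕ 2 = 3.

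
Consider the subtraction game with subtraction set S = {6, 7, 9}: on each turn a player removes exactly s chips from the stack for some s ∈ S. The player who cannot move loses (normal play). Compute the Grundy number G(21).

G(0) = 0
G(1) = mex{} = 0
G(2) = mex{} = 0
G(3) = mex{} = 0
G(4) = mex{} = 0
G(5) = mex{} = 0
G(6) = mex{0} = 1
G(7) = mex{0,0} = 1
G(8) = mex{0,0} = 1
G(9) = mex{0,0,0} = 1
G(10) = mex{0,0,0} = 1
G(11) = mex{0,0,0} = 1
G(12) = mex{1,0,0} = 2
G(13) = mex{1,1,0} = 2
G(14) = mex{1,1,0} = 2
G(15) = mex{1,1,1} = 0
G(16) = mex{1,1,1} = 0
G(17) = mex{1,1,1} = 0
G(18) = mex{2,1,1} = 0
G(19) = mex{2,2,1} = 0
G(20) = mex{2,2,1} = 0
G(21) = mex{0,2,2} = 1

1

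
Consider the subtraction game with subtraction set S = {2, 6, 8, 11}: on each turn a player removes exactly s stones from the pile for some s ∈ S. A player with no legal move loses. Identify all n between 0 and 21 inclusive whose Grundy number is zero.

G(0) = 0
G(1) = mex{} = 0
G(2) = mex{0} = 1
G(3) = mex{0} = 1
G(4) = mex{1} = 0
G(5) = mex{1} = 0
G(6) = mex{0,0} = 1
G(7) = mex{0,0} = 1
G(8) = mex{1,1,0} = 2
G(9) = mex{1,1,0} = 2
G(10) = mex{2,0,1} = 3
G(11) = mex{2,0,1,0} = 3
G(12) = mex{3,1,0,0} = 2
G(13) = mex{3,1,0,1} = 2
G(14) = mex{2,2,1,1} = 0
G(15) = mex{2,2,1,0} = 3
G(16) = mex{0,3,2,0} = 1
G(17) = mex{3,3,2,1} = 0
G(18) = mex{1,2,3,1} = 0
G(19) = mex{0,2,3,2} = 1
G(20) = mex{0,0,2,2} = 1
G(21) = mex{1,3,2,3} = 0
P-positions are exactly the n with G(n) = 0.

0, 1, 4, 5, 14, 17, 18, 21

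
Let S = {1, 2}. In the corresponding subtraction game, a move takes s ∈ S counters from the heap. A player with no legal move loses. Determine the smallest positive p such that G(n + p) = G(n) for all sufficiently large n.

3

n :  0  1  2  3  4  5  6  7  8  9 10 11 12 13 14
G :  0  1  2  0  1  2  0  1  2  0  1  2  0  1  2
G(n+3) = G(n) holds for n = 0,…,1 (a full window of length max(S) = 2), so the sequence is purely periodic with period 3.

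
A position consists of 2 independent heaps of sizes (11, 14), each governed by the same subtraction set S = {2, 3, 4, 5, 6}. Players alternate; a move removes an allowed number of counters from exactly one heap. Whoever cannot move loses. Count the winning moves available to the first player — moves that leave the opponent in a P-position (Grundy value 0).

4

All heaps use S = {2, 3, 4, 5, 6}:
n :  0  1  2  3  4  5  6  7  8  9 10 11 12 13 14
G :  0  0  1  1  2  2  3  3  0  0  1  1  2  2  3
Heap A: G(11) = 1.
Heap B: G(14) = 3.
Combined Grundy value = 1 ⊕ 3 = 2.
A winning move leaves total XOR = 0, i.e. changes one component's Grundy value g to g ⊕ X where X is the current total.
Heap A: need g' = 1⊕2 = 3. Options: 11−2→G=0, 11−3→G=0, 11−4→G=3, 11−5→G=3, 11−6→G=2. Hits: 2.
Heap B: need g' = 3⊕2 = 1. Options: 14−2→G=2, 14−3→G=1, 14−4→G=1, 14−5→G=0, 14−6→G=0. Hits: 2.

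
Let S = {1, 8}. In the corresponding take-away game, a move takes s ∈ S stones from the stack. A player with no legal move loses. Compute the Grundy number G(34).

1

n :  0  1  2  3  4  5  6  7  8  9 10 11 12 13 14 15 16 17 18 19 20 21 22 23 24 25 26 27 28 29 30 31 32 33 34
G :  0  1  0  1  0  1  0  1  2  0  1  0  1  0  1  0  1  2  0  1  0  1  0  1  0  1  2  0  1  0  1  0  1  0  1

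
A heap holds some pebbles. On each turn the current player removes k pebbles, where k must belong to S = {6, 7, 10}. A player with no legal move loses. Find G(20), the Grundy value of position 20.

G(0) = 0
G(1) = mex{} = 0
G(2) = mex{} = 0
G(3) = mex{} = 0
G(4) = mex{} = 0
G(5) = mex{} = 0
G(6) = mex{0} = 1
G(7) = mex{0,0} = 1
G(8) = mex{0,0} = 1
G(9) = mex{0,0} = 1
G(10) = mex{0,0,0} = 1
G(11) = mex{0,0,0} = 1
G(12) = mex{1,0,0} = 2
G(13) = mex{1,1,0} = 2
G(14) = mex{1,1,0} = 2
G(15) = mex{1,1,0} = 2
G(16) = mex{1,1,1} = 0
G(17) = mex{1,1,1} = 0
G(18) = mex{2,1,1} = 0
G(19) = mex{2,2,1} = 0
G(20) = mex{2,2,1} = 0

0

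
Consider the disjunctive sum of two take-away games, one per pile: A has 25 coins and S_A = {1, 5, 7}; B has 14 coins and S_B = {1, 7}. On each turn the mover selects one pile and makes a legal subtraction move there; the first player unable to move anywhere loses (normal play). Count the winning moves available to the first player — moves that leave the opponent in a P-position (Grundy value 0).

Pile A, S = {1, 5, 7}:
G(0) = 0
G(1) = mex{0} = 1
G(2) = mex{1} = 0
G(3) = mex{0} = 1
G(4) = mex{1} = 0
G(5) = mex{0,0} = 1
G(6) = mex{1,1} = 0
G(7) = mex{0,0,0} = 1
G(8) = mex{1,1,1} = 0
G(9) = mex{0,0,0} = 1
G(10) = mex{1,1,1} = 0
G(11) = mex{0,0,0} = 1
G(12) = mex{1,1,1} = 0
G(13) = mex{0,0,0} = 1
G(14) = mex{1,1,1} = 0
G(15) = mex{0,0,0} = 1
G(16) = mex{1,1,1} = 0
G(17) = mex{0,0,0} = 1
G(18) = mex{1,1,1} = 0
G(19) = mex{0,0,0} = 1
G(20) = mex{1,1,1} = 0
G(21) = mex{0,0,0} = 1
G(22) = mex{1,1,1} = 0
G(23) = mex{0,0,0} = 1
G(24) = mex{1,1,1} = 0
G(25) = mex{0,0,0} = 1
G_A(25) = 1.
Pile B, S = {1, 7}:
n :  0  1  2  3  4  5  6  7  8  9 10 11 12 13 14
G :  0  1  0  1  0  1  0  1  0  1  0  1  0  1  0
G_B(14) = 0.
Combined Grundy value = 1 ⊕ 0 = 1.
A winning move leaves total XOR = 0, i.e. changes one component's Grundy value g to g ⊕ X where X is the current total.
Pile A: need g' = 1⊕1 = 0. Options: 25−1→G=0, 25−5→G=0, 25−7→G=0. Hits: 3.
Pile B: need g' = 0⊕1 = 1. Options: 14−1→G=1, 14−7→G=1. Hits: 2.

5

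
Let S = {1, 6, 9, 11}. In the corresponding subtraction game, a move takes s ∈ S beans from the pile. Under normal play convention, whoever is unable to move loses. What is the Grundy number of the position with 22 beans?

0

G(0) = 0
G(1) = mex{0} = 1
G(2) = mex{1} = 0
G(3) = mex{0} = 1
G(4) = mex{1} = 0
G(5) = mex{0} = 1
G(6) = mex{1,0} = 2
G(7) = mex{2,1} = 0
G(8) = mex{0,0} = 1
G(9) = mex{1,1,0} = 2
G(10) = mex{2,0,1} = 3
G(11) = mex{3,1,0,0} = 2
G(12) = mex{2,2,1,1} = 0
G(13) = mex{0,0,0,0} = 1
G(14) = mex{1,1,1,1} = 0
G(15) = mex{0,2,2,0} = 1
G(16) = mex{1,3,0,1} = 2
G(17) = mex{2,2,1,2} = 0
G(18) = mex{0,0,2,0} = 1
G(19) = mex{1,1,3,1} = 0
G(20) = mex{0,0,2,2} = 1
G(21) = mex{1,1,0,3} = 2
G(22) = mex{2,2,1,2} = 0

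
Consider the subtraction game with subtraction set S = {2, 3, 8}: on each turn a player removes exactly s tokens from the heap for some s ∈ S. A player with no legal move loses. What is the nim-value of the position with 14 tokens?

n :  0  1  2  3  4  5  6  7  8  9 10 11 12 13 14
G :  0  0  1  1  2  0  0  1  1  2  0  0  1  1  2

2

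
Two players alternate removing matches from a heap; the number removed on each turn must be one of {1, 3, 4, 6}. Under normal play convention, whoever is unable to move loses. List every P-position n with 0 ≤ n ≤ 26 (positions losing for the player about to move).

0, 2, 7, 9, 14, 16, 21, 23

G(0) = 0
G(1) = mex{0} = 1
G(2) = mex{1} = 0
G(3) = mex{0,0} = 1
G(4) = mex{1,1,0} = 2
G(5) = mex{2,0,1} = 3
G(6) = mex{3,1,0,0} = 2
G(7) = mex{2,2,1,1} = 0
G(8) = mex{0,3,2,0} = 1
G(9) = mex{1,2,3,1} = 0
G(10) = mex{0,0,2,2} = 1
G(11) = mex{1,1,0,3} = 2
G(12) = mex{2,0,1,2} = 3
G(13) = mex{3,1,0,0} = 2
G(14) = mex{2,2,1,1} = 0
G(15) = mex{0,3,2,0} = 1
G(16) = mex{1,2,3,1} = 0
G(17) = mex{0,0,2,2} = 1
G(18) = mex{1,1,0,3} = 2
G(19) = mex{2,0,1,2} = 3
G(20) = mex{3,1,0,0} = 2
G(21) = mex{2,2,1,1} = 0
G(22) = mex{0,3,2,0} = 1
G(23) = mex{1,2,3,1} = 0
G(24) = mex{0,0,2,2} = 1
G(25) = mex{1,1,0,3} = 2
G(26) = mex{2,0,1,2} = 3
P-positions are exactly the n with G(n) = 0.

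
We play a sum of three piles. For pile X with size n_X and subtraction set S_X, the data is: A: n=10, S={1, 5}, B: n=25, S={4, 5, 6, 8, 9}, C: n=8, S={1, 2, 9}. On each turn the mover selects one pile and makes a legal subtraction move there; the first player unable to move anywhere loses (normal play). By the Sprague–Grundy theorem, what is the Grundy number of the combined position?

1

Pile A, S = {1, 5}:
n :  0  1  2  3  4  5  6  7  8  9 10
G :  0  1  0  1  0  1  0  1  0  1  0
G_A(10) = 0.
Pile B, S = {4, 5, 6, 8, 9}:
G(0) = 0
G(1) = mex{} = 0
G(2) = mex{} = 0
G(3) = mex{} = 0
G(4) = mex{0} = 1
G(5) = mex{0,0} = 1
G(6) = mex{0,0,0} = 1
G(7) = mex{0,0,0} = 1
G(8) = mex{1,0,0,0} = 2
G(9) = mex{1,1,0,0,0} = 2
G(10) = mex{1,1,1,0,0} = 2
G(11) = mex{1,1,1,0,0} = 2
G(12) = mex{2,1,1,1,0} = 3
G(13) = mex{2,2,1,1,1} = 0
G(14) = mex{2,2,2,1,1} = 0
G(15) = mex{2,2,2,1,1} = 0
G(16) = mex{3,2,2,2,1} = 0
G(17) = mex{0,3,2,2,2} = 1
G(18) = mex{0,0,3,2,2} = 1
G(19) = mex{0,0,0,2,2} = 1
G(20) = mex{0,0,0,3,2} = 1
G(21) = mex{1,0,0,0,3} = 2
G(22) = mex{1,1,0,0,0} = 2
G(23) = mex{1,1,1,0,0} = 2
G(24) = mex{1,1,1,0,0} = 2
G(25) = mex{2,1,1,1,0} = 3
G_B(25) = 3.
Pile C, S = {1, 2, 9}:
G(0) = 0
G(1) = mex{0} = 1
G(2) = mex{1,0} = 2
G(3) = mex{2,1} = 0
G(4) = mex{0,2} = 1
G(5) = mex{1,0} = 2
G(6) = mex{2,1} = 0
G(7) = mex{0,2} = 1
G(8) = mex{1,0} = 2
G_C(8) = 2.
Combined Grundy value = 0 ⊕ 3 ⊕ 2 = 1.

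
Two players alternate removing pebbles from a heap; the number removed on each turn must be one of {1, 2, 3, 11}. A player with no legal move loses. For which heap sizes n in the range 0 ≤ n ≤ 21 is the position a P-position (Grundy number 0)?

0, 4, 8, 12, 16, 20

n :  0  1  2  3  4  5  6  7  8  9 10 11 12 13 14 15 16 17 18 19 20 21
G :  0  1  2  3  0  1  2  3  0  1  2  3  0  1  2  3  0  1  2  3  0  1
P-positions are exactly the n with G(n) = 0.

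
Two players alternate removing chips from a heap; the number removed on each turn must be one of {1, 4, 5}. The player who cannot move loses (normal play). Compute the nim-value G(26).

0

G(0) = 0
G(1) = mex{0} = 1
G(2) = mex{1} = 0
G(3) = mex{0} = 1
G(4) = mex{1,0} = 2
G(5) = mex{2,1,0} = 3
G(6) = mex{3,0,1} = 2
G(7) = mex{2,1,0} = 3
G(8) = mex{3,2,1} = 0
G(9) = mex{0,3,2} = 1
G(10) = mex{1,2,3} = 0
G(11) = mex{0,3,2} = 1
G(12) = mex{1,0,3} = 2
G(13) = mex{2,1,0} = 3
G(14) = mex{3,0,1} = 2
G(15) = mex{2,1,0} = 3
G(16) = mex{3,2,1} = 0
G(17) = mex{0,3,2} = 1
G(18) = mex{1,2,3} = 0
G(19) = mex{0,3,2} = 1
G(20) = mex{1,0,3} = 2
G(21) = mex{2,1,0} = 3
G(22) = mex{3,0,1} = 2
G(23) = mex{2,1,0} = 3
G(24) = mex{3,2,1} = 0
G(25) = mex{0,3,2} = 1
G(26) = mex{1,2,3} = 0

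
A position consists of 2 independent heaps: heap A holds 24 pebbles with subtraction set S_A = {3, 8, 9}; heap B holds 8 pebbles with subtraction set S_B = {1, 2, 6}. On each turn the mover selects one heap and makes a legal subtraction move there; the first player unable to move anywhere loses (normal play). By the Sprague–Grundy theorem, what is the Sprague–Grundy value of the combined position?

Heap A, S = {3, 8, 9}:
n :  0  1  2  3  4  5  6  7  8  9 10 11 12 13 14 15 16 17 18 19 20 21 22 23 24
G :  0  0  0  1  1  1  0  0  2  1  1  3  0  0  2  1  1  0  0  0  1  1  1  0  0
G_A(24) = 0.
Heap B, S = {1, 2, 6}:
G(0) = 0
G(1) = mex{0} = 1
G(2) = mex{1,0} = 2
G(3) = mex{2,1} = 0
G(4) = mex{0,2} = 1
G(5) = mex{1,0} = 2
G(6) = mex{2,1,0} = 3
G(7) = mex{3,2,1} = 0
G(8) = mex{0,3,2} = 1
G_B(8) = 1.
Combined Grundy value = 0 ⊕ 1 = 1.

1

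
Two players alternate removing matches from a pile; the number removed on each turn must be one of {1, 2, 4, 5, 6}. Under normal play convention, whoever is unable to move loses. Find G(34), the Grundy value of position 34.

1

n :  0  1  2  3  4  5  6  7  8  9 10 11 12 13 14 15 16 17 18 19 20 21 22 23 24 25 26 27 28 29 30 31 32 33 34
G :  0  1  2  0  1  2  3  4  5  3  0  1  2  0  1  2  3  4  5  3  0  1  2  0  1  2  3  4  5  3  0  1  2  0  1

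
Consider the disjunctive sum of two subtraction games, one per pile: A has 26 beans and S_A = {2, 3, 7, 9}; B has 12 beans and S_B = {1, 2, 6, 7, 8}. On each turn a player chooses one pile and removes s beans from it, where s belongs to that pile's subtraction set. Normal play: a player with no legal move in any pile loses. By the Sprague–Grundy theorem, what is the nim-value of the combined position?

2

Pile A, S = {2, 3, 7, 9}:
G(0) = 0
G(1) = mex{} = 0
G(2) = mex{0} = 1
G(3) = mex{0,0} = 1
G(4) = mex{1,0} = 2
G(5) = mex{1,1} = 0
G(6) = mex{2,1} = 0
G(7) = mex{0,2,0} = 1
G(8) = mex{0,0,0} = 1
G(9) = mex{1,0,1,0} = 2
G(10) = mex{1,1,1,0} = 2
G(11) = mex{2,1,2,1} = 0
G(12) = mex{2,2,0,1} = 3
G(13) = mex{0,2,0,2} = 1
G(14) = mex{3,0,1,0} = 2
G(15) = mex{1,3,1,0} = 2
G(16) = mex{2,1,2,1} = 0
G(17) = mex{2,2,2,1} = 0
G(18) = mex{0,2,0,2} = 1
G(19) = mex{0,0,3,2} = 1
G(20) = mex{1,0,1,0} = 2
G(21) = mex{1,1,2,3} = 0
G(22) = mex{2,1,2,1} = 0
G(23) = mex{0,2,0,2} = 1
G(24) = mex{0,0,0,2} = 1
G(25) = mex{1,0,1,0} = 2
G(26) = mex{1,1,1,0} = 2
G_A(26) = 2.
Pile B, S = {1, 2, 6, 7, 8}:
n :  0  1  2  3  4  5  6  7  8  9 10 11 12
G :  0  1  2  0  1  2  3  4  5  3  4  5  0
G_B(12) = 0.
Combined Grundy value = 2 ⊕ 0 = 2.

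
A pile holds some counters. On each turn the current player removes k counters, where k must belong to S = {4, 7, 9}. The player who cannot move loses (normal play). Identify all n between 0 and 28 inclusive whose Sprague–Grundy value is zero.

0, 1, 2, 3, 13, 14, 15, 16, 26, 27, 28

G(0) = 0
G(1) = mex{} = 0
G(2) = mex{} = 0
G(3) = mex{} = 0
G(4) = mex{0} = 1
G(5) = mex{0} = 1
G(6) = mex{0} = 1
G(7) = mex{0,0} = 1
G(8) = mex{1,0} = 2
G(9) = mex{1,0,0} = 2
G(10) = mex{1,0,0} = 2
G(11) = mex{1,1,0} = 2
G(12) = mex{2,1,0} = 3
G(13) = mex{2,1,1} = 0
G(14) = mex{2,1,1} = 0
G(15) = mex{2,2,1} = 0
G(16) = mex{3,2,1} = 0
G(17) = mex{0,2,2} = 1
G(18) = mex{0,2,2} = 1
G(19) = mex{0,3,2} = 1
G(20) = mex{0,0,2} = 1
G(21) = mex{1,0,3} = 2
G(22) = mex{1,0,0} = 2
G(23) = mex{1,0,0} = 2
G(24) = mex{1,1,0} = 2
G(25) = mex{2,1,0} = 3
G(26) = mex{2,1,1} = 0
G(27) = mex{2,1,1} = 0
G(28) = mex{2,2,1} = 0
P-positions are exactly the n with G(n) = 0.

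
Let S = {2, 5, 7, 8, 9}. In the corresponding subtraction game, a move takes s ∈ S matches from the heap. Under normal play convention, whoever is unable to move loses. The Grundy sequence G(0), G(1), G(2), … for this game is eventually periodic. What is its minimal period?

n :  0  1  2  3  4  5  6  7  8  9 10 11 12 13 14 15 16 17 18 19 20 21 22 23 24 25 26 27 28 29
G :  0  0  1  1  0  2  1  3  2  2  3  3  4  4  0  0  1  1  0  2  1  3  2  2  3  3  4  4  0  0
G(n+14) = G(n) holds for n = 0,…,8 (a full window of length max(S) = 9), so the sequence is purely periodic with period 14.

14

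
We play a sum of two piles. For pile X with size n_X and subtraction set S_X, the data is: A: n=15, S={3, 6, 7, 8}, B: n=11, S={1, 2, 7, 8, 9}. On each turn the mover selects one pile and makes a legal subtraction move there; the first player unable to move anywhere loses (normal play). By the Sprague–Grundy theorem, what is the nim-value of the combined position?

4

Pile A, S = {3, 6, 7, 8}:
n :  0  1  2  3  4  5  6  7  8  9 10 11 12 13 14 15
G :  0  0  0  1  1  1  2  2  2  3  3  0  0  0  1  1
G_A(15) = 1.
Pile B, S = {1, 2, 7, 8, 9}:
n :  0  1  2  3  4  5  6  7  8  9 10 11
G :  0  1  2  0  1  2  0  1  2  3  4  5
G_B(11) = 5.
Combined Grundy value = 1 ⊕ 5 = 4.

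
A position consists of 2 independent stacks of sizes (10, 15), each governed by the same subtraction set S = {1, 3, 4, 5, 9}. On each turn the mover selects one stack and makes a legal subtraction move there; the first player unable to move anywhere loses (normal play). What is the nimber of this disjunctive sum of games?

All stacks use S = {1, 3, 4, 5, 9}:
G(0) = 0
G(1) = mex{0} = 1
G(2) = mex{1} = 0
G(3) = mex{0,0} = 1
G(4) = mex{1,1,0} = 2
G(5) = mex{2,0,1,0} = 3
G(6) = mex{3,1,0,1} = 2
G(7) = mex{2,2,1,0} = 3
G(8) = mex{3,3,2,1} = 0
G(9) = mex{0,2,3,2,0} = 1
G(10) = mex{1,3,2,3,1} = 0
G(11) = mex{0,0,3,2,0} = 1
G(12) = mex{1,1,0,3,1} = 2
G(13) = mex{2,0,1,0,2} = 3
G(14) = mex{3,1,0,1,3} = 2
G(15) = mex{2,2,1,0,2} = 3
Stack A: G(10) = 0.
Stack B: G(15) = 3.
Combined Grundy value = 0 ⊕ 3 = 3.

3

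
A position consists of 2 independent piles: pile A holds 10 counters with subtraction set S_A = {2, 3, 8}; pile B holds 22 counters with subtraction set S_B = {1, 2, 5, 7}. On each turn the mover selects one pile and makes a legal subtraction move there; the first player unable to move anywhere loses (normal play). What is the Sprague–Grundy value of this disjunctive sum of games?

1

Pile A, S = {2, 3, 8}:
G(0) = 0
G(1) = mex{} = 0
G(2) = mex{0} = 1
G(3) = mex{0,0} = 1
G(4) = mex{1,0} = 2
G(5) = mex{1,1} = 0
G(6) = mex{2,1} = 0
G(7) = mex{0,2} = 1
G(8) = mex{0,0,0} = 1
G(9) = mex{1,0,0} = 2
G(10) = mex{1,1,1} = 0
G_A(10) = 0.
Pile B, S = {1, 2, 5, 7}:
n :  0  1  2  3  4  5  6  7  8  9 10 11 12 13 14 15 16 17 18 19 20 21 22
G :  0  1  2  0  1  2  0  1  2  0  1  2  0  1  2  0  1  2  0  1  2  0  1
G_B(22) = 1.
Combined Grundy value = 0 ⊕ 1 = 1.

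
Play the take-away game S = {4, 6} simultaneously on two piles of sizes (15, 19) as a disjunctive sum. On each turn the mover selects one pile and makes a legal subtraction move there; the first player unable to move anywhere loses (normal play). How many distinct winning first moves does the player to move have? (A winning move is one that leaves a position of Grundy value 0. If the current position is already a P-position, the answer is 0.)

2

All piles use S = {4, 6}:
G(0) = 0
G(1) = mex{} = 0
G(2) = mex{} = 0
G(3) = mex{} = 0
G(4) = mex{0} = 1
G(5) = mex{0} = 1
G(6) = mex{0,0} = 1
G(7) = mex{0,0} = 1
G(8) = mex{1,0} = 2
G(9) = mex{1,0} = 2
G(10) = mex{1,1} = 0
G(11) = mex{1,1} = 0
G(12) = mex{2,1} = 0
G(13) = mex{2,1} = 0
G(14) = mex{0,2} = 1
G(15) = mex{0,2} = 1
G(16) = mex{0,0} = 1
G(17) = mex{0,0} = 1
G(18) = mex{1,0} = 2
G(19) = mex{1,0} = 2
Pile A: G(15) = 1.
Pile B: G(19) = 2.
Combined Grundy value = 1 ⊕ 2 = 3.
A winning move leaves total XOR = 0, i.e. changes one component's Grundy value g to g ⊕ X where X is the current total.
Pile A: need g' = 1⊕3 = 2. Options: 15−4→G=0, 15−6→G=2. Hits: 1.
Pile B: need g' = 2⊕3 = 1. Options: 19−4→G=1, 19−6→G=0. Hits: 1.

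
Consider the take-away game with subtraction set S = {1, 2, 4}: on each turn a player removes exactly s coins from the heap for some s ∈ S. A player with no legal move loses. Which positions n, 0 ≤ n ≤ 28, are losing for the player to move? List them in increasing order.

0, 3, 6, 9, 12, 15, 18, 21, 24, 27

n :  0  1  2  3  4  5  6  7  8  9 10 11 12 13 14 15 16 17 18 19 20 21 22 23 24 25 26 27 28
G :  0  1  2  0  1  2  0  1  2  0  1  2  0  1  2  0  1  2  0  1  2  0  1  2  0  1  2  0  1
P-positions are exactly the n with G(n) = 0.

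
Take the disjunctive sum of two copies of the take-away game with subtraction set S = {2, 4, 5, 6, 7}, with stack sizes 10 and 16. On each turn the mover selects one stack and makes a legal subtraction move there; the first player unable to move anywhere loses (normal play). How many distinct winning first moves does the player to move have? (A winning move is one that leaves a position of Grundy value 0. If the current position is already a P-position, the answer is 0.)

All stacks use S = {2, 4, 5, 6, 7}:
G(0) = 0
G(1) = mex{} = 0
G(2) = mex{0} = 1
G(3) = mex{0} = 1
G(4) = mex{1,0} = 2
G(5) = mex{1,0,0} = 2
G(6) = mex{2,1,0,0} = 3
G(7) = mex{2,1,1,0,0} = 3
G(8) = mex{3,2,1,1,0} = 4
G(9) = mex{3,2,2,1,1} = 0
G(10) = mex{4,3,2,2,1} = 0
G(11) = mex{0,3,3,2,2} = 1
G(12) = mex{0,4,3,3,2} = 1
G(13) = mex{1,0,4,3,3} = 2
G(14) = mex{1,0,0,4,3} = 2
G(15) = mex{2,1,0,0,4} = 3
G(16) = mex{2,1,1,0,0} = 3
Stack A: G(10) = 0.
Stack B: G(16) = 3.
Combined Grundy value = 0 ⊕ 3 = 3.
A winning move leaves total XOR = 0, i.e. changes one component's Grundy value g to g ⊕ X where X is the current total.
Stack A: need g' = 0⊕3 = 3. Options: 10−2→G=4, 10−4→G=3, 10−5→G=2, 10−6→G=2, 10−7→G=1. Hits: 1.
Stack B: need g' = 3⊕3 = 0. Options: 16−2→G=2, 16−4→G=1, 16−5→G=1, 16−6→G=0, 16−7→G=0. Hits: 2.

3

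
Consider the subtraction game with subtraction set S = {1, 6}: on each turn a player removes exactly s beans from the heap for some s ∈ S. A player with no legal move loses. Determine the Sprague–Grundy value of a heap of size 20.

n :  0  1  2  3  4  5  6  7  8  9 10 11 12 13 14 15 16 17 18 19 20
G :  0  1  0  1  0  1  2  0  1  0  1  0  1  2  0  1  0  1  0  1  2

2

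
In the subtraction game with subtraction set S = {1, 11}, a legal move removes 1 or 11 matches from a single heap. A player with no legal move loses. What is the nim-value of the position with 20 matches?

0

G(0) = 0
G(1) = mex{0} = 1
G(2) = mex{1} = 0
G(3) = mex{0} = 1
G(4) = mex{1} = 0
G(5) = mex{0} = 1
G(6) = mex{1} = 0
G(7) = mex{0} = 1
G(8) = mex{1} = 0
G(9) = mex{0} = 1
G(10) = mex{1} = 0
G(11) = mex{0,0} = 1
G(12) = mex{1,1} = 0
G(13) = mex{0,0} = 1
G(14) = mex{1,1} = 0
G(15) = mex{0,0} = 1
G(16) = mex{1,1} = 0
G(17) = mex{0,0} = 1
G(18) = mex{1,1} = 0
G(19) = mex{0,0} = 1
G(20) = mex{1,1} = 0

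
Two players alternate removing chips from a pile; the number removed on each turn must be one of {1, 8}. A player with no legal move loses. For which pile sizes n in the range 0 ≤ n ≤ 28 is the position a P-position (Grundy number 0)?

n :  0  1  2  3  4  5  6  7  8  9 10 11 12 13 14 15 16 17 18 19 20 21 22 23 24 25 26 27 28
G :  0  1  0  1  0  1  0  1  2  0  1  0  1  0  1  0  1  2  0  1  0  1  0  1  0  1  2  0  1
P-positions are exactly the n with G(n) = 0.

0, 2, 4, 6, 9, 11, 13, 15, 18, 20, 22, 24, 27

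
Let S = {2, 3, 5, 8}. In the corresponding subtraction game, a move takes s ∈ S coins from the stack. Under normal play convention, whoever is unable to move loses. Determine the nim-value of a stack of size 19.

n :  0  1  2  3  4  5  6  7  8  9 10 11 12 13 14 15 16 17 18 19
G :  0  0  1  1  2  2  3  0  4  1  3  0  4  1  2  2  3  0  0  1

1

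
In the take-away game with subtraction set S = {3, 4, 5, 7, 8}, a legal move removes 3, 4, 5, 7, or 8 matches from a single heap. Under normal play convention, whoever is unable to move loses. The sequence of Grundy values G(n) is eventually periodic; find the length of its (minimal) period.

11

n :  0  1  2  3  4  5  6  7  8  9 10 11 12 13 14 15 16 17 18 19 20 21 22 23
G :  0  0  0  1  1  1  2  2  2  3  3  0  0  0  1  1  1  2  2  2  3  3  0  0
G(n+11) = G(n) holds for n = 0,…,7 (a full window of length max(S) = 8), so the sequence is purely periodic with period 11.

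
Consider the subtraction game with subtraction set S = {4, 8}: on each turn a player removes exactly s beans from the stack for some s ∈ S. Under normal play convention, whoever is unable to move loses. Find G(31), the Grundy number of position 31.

n :  0  1  2  3  4  5  6  7  8  9 10 11 12 13 14 15 16 17 18 19 20 21 22 23 24 25 26 27 28 29 30 31
G :  0  0  0  0  1  1  1  1  2  2  2  2  0  0  0  0  1  1  1  1  2  2  2  2  0  0  0  0  1  1  1  1

1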